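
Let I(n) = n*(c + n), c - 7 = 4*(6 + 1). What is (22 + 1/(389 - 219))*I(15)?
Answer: 280575/17 ≈ 16504.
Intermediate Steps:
c = 35 (c = 7 + 4*(6 + 1) = 7 + 4*7 = 7 + 28 = 35)
I(n) = n*(35 + n)
(22 + 1/(389 - 219))*I(15) = (22 + 1/(389 - 219))*(15*(35 + 15)) = (22 + 1/170)*(15*50) = (22 + 1/170)*750 = (3741/170)*750 = 280575/17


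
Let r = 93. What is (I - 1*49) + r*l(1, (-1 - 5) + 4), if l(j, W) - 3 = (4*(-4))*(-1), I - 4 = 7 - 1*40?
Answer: 1689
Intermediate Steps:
I = -29 (I = 4 + (7 - 1*40) = 4 + (7 - 40) = 4 - 33 = -29)
l(j, W) = 19 (l(j, W) = 3 + (4*(-4))*(-1) = 3 - 16*(-1) = 3 + 16 = 19)
(I - 1*49) + r*l(1, (-1 - 5) + 4) = (-29 - 1*49) + 93*19 = (-29 - 49) + 1767 = -78 + 1767 = 1689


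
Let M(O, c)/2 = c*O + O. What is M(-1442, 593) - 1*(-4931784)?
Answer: 3218688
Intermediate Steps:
M(O, c) = 2*O + 2*O*c (M(O, c) = 2*(c*O + O) = 2*(O*c + O) = 2*(O + O*c) = 2*O + 2*O*c)
M(-1442, 593) - 1*(-4931784) = 2*(-1442)*(1 + 593) - 1*(-4931784) = 2*(-1442)*594 + 4931784 = -1713096 + 4931784 = 3218688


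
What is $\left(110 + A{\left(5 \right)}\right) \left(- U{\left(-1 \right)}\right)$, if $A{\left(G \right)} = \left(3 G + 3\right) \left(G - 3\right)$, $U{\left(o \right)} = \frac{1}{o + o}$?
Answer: $73$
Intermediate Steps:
$U{\left(o \right)} = \frac{1}{2 o}$
$A{\left(G \right)} = \left(-3 + G\right) \left(3 + 3 G\right)$ ($A{\left(G \right)} = \left(3 + 3 G\right) \left(-3 + G\right) = \left(-3 + G\right) \left(3 + 3 G\right)$)
$\left(110 + A{\left(5 \right)}\right) \left(- U{\left(-1 \right)}\right) = \left(110 - \left(39 - 75\right)\right) \left(- \frac{1}{2 \left(-1\right)}\right) = \left(110 - -36\right) \left(- \frac{-1}{2}\right) = \left(110 - -36\right) \left(\left(-1\right) \left(- \frac{1}{2}\right)\right) = \left(110 + 36\right) \frac{1}{2} = 146 \cdot \frac{1}{2} = 73$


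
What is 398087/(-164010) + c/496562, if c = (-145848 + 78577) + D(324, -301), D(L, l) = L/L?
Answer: -9486719527/3701869710 ≈ -2.5627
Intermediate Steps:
D(L, l) = 1
c = -67270 (c = (-145848 + 78577) + 1 = -67271 + 1 = -67270)
398087/(-164010) + c/496562 = 398087/(-164010) - 67270/496562 = 398087*(-1/164010) - 67270*1/496562 = -398087/164010 - 33635/248281 = -9486719527/3701869710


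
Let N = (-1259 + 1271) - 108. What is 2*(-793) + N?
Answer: -1682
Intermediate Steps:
N = -96 (N = 12 - 108 = -96)
2*(-793) + N = 2*(-793) - 96 = -1586 - 96 = -1682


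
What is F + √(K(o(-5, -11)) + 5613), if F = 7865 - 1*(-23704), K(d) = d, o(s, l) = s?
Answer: 31569 + 2*√1402 ≈ 31644.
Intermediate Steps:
F = 31569 (F = 7865 + 23704 = 31569)
F + √(K(o(-5, -11)) + 5613) = 31569 + √(-5 + 5613) = 31569 + √5608 = 31569 + 2*√1402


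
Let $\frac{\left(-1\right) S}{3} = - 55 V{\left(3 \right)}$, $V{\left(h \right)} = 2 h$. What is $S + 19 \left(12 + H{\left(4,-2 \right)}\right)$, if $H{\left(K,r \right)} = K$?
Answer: $1294$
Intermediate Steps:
$S = 990$ ($S = - 3 \left(- 55 \cdot 2 \cdot 3\right) = - 3 \left(\left(-55\right) 6\right) = \left(-3\right) \left(-330\right) = 990$)
$S + 19 \left(12 + H{\left(4,-2 \right)}\right) = 990 + 19 \left(12 + 4\right) = 990 + 19 \cdot 16 = 990 + 304 = 1294$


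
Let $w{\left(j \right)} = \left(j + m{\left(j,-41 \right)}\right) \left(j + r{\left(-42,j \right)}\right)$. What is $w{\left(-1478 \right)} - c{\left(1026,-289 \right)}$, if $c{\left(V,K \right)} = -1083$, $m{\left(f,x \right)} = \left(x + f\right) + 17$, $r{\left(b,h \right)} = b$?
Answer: $4530683$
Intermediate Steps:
$m{\left(f,x \right)} = 17 + f + x$ ($m{\left(f,x \right)} = \left(f + x\right) + 17 = 17 + f + x$)
$w{\left(j \right)} = \left(-42 + j\right) \left(-24 + 2 j\right)$ ($w{\left(j \right)} = \left(j + \left(17 + j - 41\right)\right) \left(j - 42\right) = \left(j + \left(-24 + j\right)\right) \left(-42 + j\right) = \left(-24 + 2 j\right) \left(-42 + j\right) = \left(-42 + j\right) \left(-24 + 2 j\right)$)
$w{\left(-1478 \right)} - c{\left(1026,-289 \right)} = \left(1008 - -159624 + 2 \left(-1478\right)^{2}\right) - -1083 = \left(1008 + 159624 + 2 \cdot 2184484\right) + 1083 = \left(1008 + 159624 + 4368968\right) + 1083 = 4529600 + 1083 = 4530683$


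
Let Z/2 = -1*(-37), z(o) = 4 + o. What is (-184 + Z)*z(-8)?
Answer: 440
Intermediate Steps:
Z = 74 (Z = 2*(-1*(-37)) = 2*37 = 74)
(-184 + Z)*z(-8) = (-184 + 74)*(4 - 8) = -110*(-4) = 440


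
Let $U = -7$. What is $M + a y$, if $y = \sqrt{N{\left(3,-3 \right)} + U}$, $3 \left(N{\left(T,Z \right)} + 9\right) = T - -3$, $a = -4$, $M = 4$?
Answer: $4 - 4 i \sqrt{14} \approx 4.0 - 14.967 i$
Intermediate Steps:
$N{\left(T,Z \right)} = -8 + \frac{T}{3}$ ($N{\left(T,Z \right)} = -9 + \frac{T - -3}{3} = -9 + \frac{T + 3}{3} = -9 + \frac{3 + T}{3} = -9 + \left(1 + \frac{T}{3}\right) = -8 + \frac{T}{3}$)
$y = i \sqrt{14}$ ($y = \sqrt{\left(-8 + \frac{1}{3} \cdot 3\right) - 7} = \sqrt{\left(-8 + 1\right) - 7} = \sqrt{-7 - 7} = \sqrt{-14} = i \sqrt{14} \approx 3.7417 i$)
$M + a y = 4 - 4 i \sqrt{14}$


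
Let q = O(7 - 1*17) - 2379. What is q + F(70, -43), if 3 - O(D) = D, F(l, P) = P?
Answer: -2409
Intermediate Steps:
O(D) = 3 - D
q = -2366 (q = (3 - (7 - 1*17)) - 2379 = (3 - (7 - 17)) - 2379 = (3 - 1*(-10)) - 2379 = (3 + 10) - 2379 = 13 - 2379 = -2366)
q + F(70, -43) = -2366 - 43 = -2409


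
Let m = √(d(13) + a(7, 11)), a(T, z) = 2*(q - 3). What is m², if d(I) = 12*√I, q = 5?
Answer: 4 + 12*√13 ≈ 47.267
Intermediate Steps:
a(T, z) = 4 (a(T, z) = 2*(5 - 3) = 2*2 = 4)
m = √(4 + 12*√13) (m = √(12*√13 + 4) = √(4 + 12*√13) ≈ 6.8751)
m² = (2*√(1 + 3*√13))² = 4 + 12*√13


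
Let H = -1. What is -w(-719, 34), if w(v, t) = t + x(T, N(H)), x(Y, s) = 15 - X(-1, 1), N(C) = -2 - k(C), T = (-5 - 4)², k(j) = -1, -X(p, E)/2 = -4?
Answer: -41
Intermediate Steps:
X(p, E) = 8 (X(p, E) = -2*(-4) = 8)
T = 81 (T = (-9)² = 81)
N(C) = -1 (N(C) = -2 - 1*(-1) = -2 + 1 = -1)
x(Y, s) = 7 (x(Y, s) = 15 - 1*8 = 15 - 8 = 7)
w(v, t) = 7 + t (w(v, t) = t + 7 = 7 + t)
-w(-719, 34) = -(7 + 34) = -1*41 = -41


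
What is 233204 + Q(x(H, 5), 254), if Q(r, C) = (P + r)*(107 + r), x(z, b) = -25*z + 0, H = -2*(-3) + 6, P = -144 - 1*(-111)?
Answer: 297473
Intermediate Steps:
P = -33 (P = -144 + 111 = -33)
H = 12 (H = 6 + 6 = 12)
x(z, b) = -25*z
Q(r, C) = (-33 + r)*(107 + r)
233204 + Q(x(H, 5), 254) = 233204 + (-3531 + (-25*12)**2 + 74*(-25*12)) = 233204 + (-3531 + (-300)**2 + 74*(-300)) = 233204 + (-3531 + 90000 - 22200) = 233204 + 64269 = 297473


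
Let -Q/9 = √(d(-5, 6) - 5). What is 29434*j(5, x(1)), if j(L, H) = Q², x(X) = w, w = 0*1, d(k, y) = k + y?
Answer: -9536616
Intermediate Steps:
w = 0
Q = -18*I (Q = -9*√((-5 + 6) - 5) = -9*√(1 - 5) = -18*I ≈ -18.0*I)
x(X) = 0
j(L, H) = -324 (j(L, H) = (-18*I)² = -324)
29434*j(5, x(1)) = 29434*(-324) = -9536616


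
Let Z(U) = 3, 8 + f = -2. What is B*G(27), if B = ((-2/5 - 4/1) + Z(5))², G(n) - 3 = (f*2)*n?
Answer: -26313/25 ≈ -1052.5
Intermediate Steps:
f = -10 (f = -8 - 2 = -10)
G(n) = 3 - 20*n (G(n) = 3 + (-10*2)*n = 3 - 20*n)
B = 49/25 (B = ((-2/5 - 4/1) + 3)² = ((-2*⅕ - 4*1) + 3)² = ((-⅖ - 4) + 3)² = (-22/5 + 3)² = (-7/5)² = 49/25 ≈ 1.9600)
B*G(27) = 49*(3 - 20*27)/25 = 49*(3 - 540)/25 = (49/25)*(-537) = -26313/25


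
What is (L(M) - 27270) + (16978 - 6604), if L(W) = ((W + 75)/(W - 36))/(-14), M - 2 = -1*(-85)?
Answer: -2010651/119 ≈ -16896.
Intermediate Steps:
M = 87 (M = 2 - 1*(-85) = 2 + 85 = 87)
L(W) = -(75 + W)/(14*(-36 + W)) (L(W) = ((75 + W)/(-36 + W))*(-1/14) = -(75 + W)/(14*(-36 + W)))
(L(M) - 27270) + (16978 - 6604) = ((-75 - 1*87)/(14*(-36 + 87)) - 27270) + (16978 - 6604) = ((1/14)*(-75 - 87)/51 - 27270) + 10374 = ((1/14)*(1/51)*(-162) - 27270) + 10374 = (-27/119 - 27270) + 10374 = -3245157/119 + 10374 = -2010651/119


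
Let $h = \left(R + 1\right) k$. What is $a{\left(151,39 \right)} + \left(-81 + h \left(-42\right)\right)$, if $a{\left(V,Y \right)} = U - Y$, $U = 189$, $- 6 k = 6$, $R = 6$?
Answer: $363$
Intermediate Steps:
$k = -1$ ($k = \left(- \frac{1}{6}\right) 6 = -1$)
$h = -7$ ($h = \left(6 + 1\right) \left(-1\right) = 7 \left(-1\right) = -7$)
$a{\left(V,Y \right)} = 189 - Y$
$a{\left(151,39 \right)} + \left(-81 + h \left(-42\right)\right) = \left(189 - 39\right) - -213 = \left(189 - 39\right) + \left(-81 + 294\right) = 150 + 213 = 363$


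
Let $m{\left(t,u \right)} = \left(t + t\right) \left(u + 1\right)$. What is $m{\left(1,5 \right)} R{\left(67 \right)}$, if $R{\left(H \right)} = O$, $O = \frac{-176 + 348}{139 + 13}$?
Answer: $\frac{258}{19} \approx 13.579$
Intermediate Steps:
$O = \frac{43}{38}$ ($O = \frac{172}{152} = 172 \cdot \frac{1}{152} = \frac{43}{38} \approx 1.1316$)
$R{\left(H \right)} = \frac{43}{38}$
$m{\left(t,u \right)} = 2 t \left(1 + u\right)$
$m{\left(1,5 \right)} R{\left(67 \right)} = 2 \cdot 1 \left(1 + 5\right) \frac{43}{38} = 2 \cdot 1 \cdot 6 \cdot \frac{43}{38} = 12 \cdot \frac{43}{38} = \frac{258}{19}$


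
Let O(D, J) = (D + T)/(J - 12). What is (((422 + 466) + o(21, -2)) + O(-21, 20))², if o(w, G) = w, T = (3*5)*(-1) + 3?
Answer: 52403121/64 ≈ 8.1880e+5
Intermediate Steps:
T = -12 (T = 15*(-1) + 3 = -15 + 3 = -12)
O(D, J) = (-12 + D)/(-12 + J) (O(D, J) = (D - 12)/(J - 12) = (-12 + D)/(-12 + J))
(((422 + 466) + o(21, -2)) + O(-21, 20))² = (((422 + 466) + 21) + (-12 - 21)/(-12 + 20))² = ((888 + 21) - 33/8)² = (909 + (⅛)*(-33))² = (909 - 33/8)² = (7239/8)² = 52403121/64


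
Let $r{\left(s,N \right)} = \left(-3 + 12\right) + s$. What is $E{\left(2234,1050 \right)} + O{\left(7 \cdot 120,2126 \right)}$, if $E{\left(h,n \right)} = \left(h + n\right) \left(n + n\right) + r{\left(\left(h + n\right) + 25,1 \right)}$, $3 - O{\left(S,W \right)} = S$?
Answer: $6898881$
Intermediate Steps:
$O{\left(S,W \right)} = 3 - S$
$r{\left(s,N \right)} = 9 + s$
$E{\left(h,n \right)} = 34 + h + n + 2 n \left(h + n\right)$ ($E{\left(h,n \right)} = \left(h + n\right) \left(n + n\right) + \left(9 + \left(\left(h + n\right) + 25\right)\right) = \left(h + n\right) 2 n + \left(9 + \left(25 + h + n\right)\right) = 2 n \left(h + n\right) + \left(34 + h + n\right) = 34 + h + n + 2 n \left(h + n\right)$)
$E{\left(2234,1050 \right)} + O{\left(7 \cdot 120,2126 \right)} = \left(34 + 2234 + 1050 + 2 \cdot 1050^{2} + 2 \cdot 2234 \cdot 1050\right) + \left(3 - 7 \cdot 120\right) = \left(34 + 2234 + 1050 + 2 \cdot 1102500 + 4691400\right) + \left(3 - 840\right) = \left(34 + 2234 + 1050 + 2205000 + 4691400\right) + \left(3 - 840\right) = 6899718 - 837 = 6898881$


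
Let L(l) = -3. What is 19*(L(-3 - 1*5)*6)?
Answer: -342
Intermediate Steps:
19*(L(-3 - 1*5)*6) = 19*(-3*6) = 19*(-18) = -342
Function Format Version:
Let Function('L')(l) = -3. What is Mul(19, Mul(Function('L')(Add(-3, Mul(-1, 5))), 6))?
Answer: -342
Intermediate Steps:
Mul(19, Mul(Function('L')(Add(-3, Mul(-1, 5))), 6)) = Mul(19, Mul(-3, 6)) = Mul(19, -18) = -342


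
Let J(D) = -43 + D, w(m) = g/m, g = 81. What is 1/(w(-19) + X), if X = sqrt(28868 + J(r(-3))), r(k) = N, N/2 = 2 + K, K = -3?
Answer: 1539/10398542 + 361*sqrt(28823)/10398542 ≈ 0.0060419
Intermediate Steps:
w(m) = 81/m
N = -2 (N = 2*(2 - 3) = 2*(-1) = -2)
r(k) = -2
X = sqrt(28823) (X = sqrt(28868 + (-43 - 2)) = sqrt(28868 - 45) = sqrt(28823) ≈ 169.77)
1/(w(-19) + X) = 1/(81/(-19) + sqrt(28823)) = 1/(81*(-1/19) + sqrt(28823)) = 1/(-81/19 + sqrt(28823))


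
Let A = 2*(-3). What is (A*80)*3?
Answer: -1440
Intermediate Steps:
A = -6
(A*80)*3 = -6*80*3 = -480*3 = -1440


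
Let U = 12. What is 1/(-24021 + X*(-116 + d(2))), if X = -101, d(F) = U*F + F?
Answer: -1/14931 ≈ -6.6975e-5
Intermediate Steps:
d(F) = 13*F (d(F) = 12*F + F = 13*F)
1/(-24021 + X*(-116 + d(2))) = 1/(-24021 - 101*(-116 + 13*2)) = 1/(-24021 - 101*(-116 + 26)) = 1/(-24021 - 101*(-90)) = 1/(-24021 + 9090) = 1/(-14931) = -1/14931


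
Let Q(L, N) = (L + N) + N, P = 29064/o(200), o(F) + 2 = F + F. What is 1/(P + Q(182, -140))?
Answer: -199/4970 ≈ -0.040040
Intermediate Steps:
o(F) = -2 + 2*F (o(F) = -2 + (F + F) = -2 + 2*F)
P = 14532/199 (P = 29064/(-2 + 2*200) = 29064/(-2 + 400) = 29064/398 = 29064*(1/398) = 14532/199 ≈ 73.025)
Q(L, N) = L + 2*N
1/(P + Q(182, -140)) = 1/(14532/199 + (182 + 2*(-140))) = 1/(14532/199 + (182 - 280)) = 1/(14532/199 - 98) = 1/(-4970/199) = -199/4970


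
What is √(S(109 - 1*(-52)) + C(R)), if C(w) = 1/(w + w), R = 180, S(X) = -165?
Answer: I*√593990/60 ≈ 12.845*I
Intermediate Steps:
C(w) = 1/(2*w)
√(S(109 - 1*(-52)) + C(R)) = √(-165 + (½)/180) = √(-165 + (½)*(1/180)) = √(-165 + 1/360) = √(-59399/360) = I*√593990/60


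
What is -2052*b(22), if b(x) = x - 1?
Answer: -43092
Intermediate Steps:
b(x) = -1 + x
-2052*b(22) = -2052*(-1 + 22) = -2052*21 = -43092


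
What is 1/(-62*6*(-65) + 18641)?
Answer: 1/42821 ≈ 2.3353e-5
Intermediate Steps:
1/(-62*6*(-65) + 18641) = 1/(-372*(-65) + 18641) = 1/(24180 + 18641) = 1/42821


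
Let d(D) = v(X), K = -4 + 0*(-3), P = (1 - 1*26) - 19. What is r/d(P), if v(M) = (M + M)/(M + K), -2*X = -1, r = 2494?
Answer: -8729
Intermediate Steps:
P = -44 (P = (1 - 26) - 19 = -25 - 19 = -44)
K = -4 (K = -4 + 0 = -4)
X = ½ (X = -½*(-1) = ½ ≈ 0.50000)
v(M) = 2*M/(-4 + M) (v(M) = (M + M)/(M - 4) = (2*M)/(-4 + M) = 2*M/(-4 + M))
d(D) = -2/7 (d(D) = 2*(½)/(-4 + ½) = 2*(½)/(-7/2) = 2*(½)*(-2/7) = -2/7)
r/d(P) = 2494/(-2/7) = 2494*(-7/2) = -8729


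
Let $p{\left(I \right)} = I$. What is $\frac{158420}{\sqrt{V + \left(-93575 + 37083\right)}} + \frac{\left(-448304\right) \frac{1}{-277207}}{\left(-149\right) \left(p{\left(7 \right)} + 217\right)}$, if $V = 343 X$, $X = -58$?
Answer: $- \frac{28019}{578253802} - \frac{79210 i \sqrt{76386}}{38193} \approx -4.8455 \cdot 10^{-5} - 573.2 i$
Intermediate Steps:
$V = -19894$ ($V = 343 \left(-58\right) = -19894$)
$\frac{158420}{\sqrt{V + \left(-93575 + 37083\right)}} + \frac{\left(-448304\right) \frac{1}{-277207}}{\left(-149\right) \left(p{\left(7 \right)} + 217\right)} = \frac{158420}{\sqrt{-19894 + \left(-93575 + 37083\right)}} + \frac{\left(-448304\right) \frac{1}{-277207}}{\left(-149\right) \left(7 + 217\right)} = \frac{158420}{\sqrt{-19894 - 56492}} + \frac{\left(-448304\right) \left(- \frac{1}{277207}\right)}{\left(-149\right) 224} = \frac{158420}{\sqrt{-76386}} + \frac{448304}{277207 \left(-33376\right)} = \frac{158420}{i \sqrt{76386}} + \frac{448304}{277207} \left(- \frac{1}{33376}\right) = 158420 \left(- \frac{i \sqrt{76386}}{76386}\right) - \frac{28019}{578253802} = - \frac{79210 i \sqrt{76386}}{38193} - \frac{28019}{578253802} = - \frac{28019}{578253802} - \frac{79210 i \sqrt{76386}}{38193}$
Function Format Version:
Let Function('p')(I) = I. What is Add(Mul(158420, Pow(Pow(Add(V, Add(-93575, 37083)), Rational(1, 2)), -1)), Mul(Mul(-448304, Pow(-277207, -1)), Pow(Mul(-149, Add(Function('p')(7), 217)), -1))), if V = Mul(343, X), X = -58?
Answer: Add(Rational(-28019, 578253802), Mul(Rational(-79210, 38193), I, Pow(76386, Rational(1, 2)))) ≈ Add(-4.8455e-5, Mul(-573.20, I))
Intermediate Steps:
V = -19894 (V = Mul(343, -58) = -19894)
Add(Mul(158420, Pow(Pow(Add(V, Add(-93575, 37083)), Rational(1, 2)), -1)), Mul(Mul(-448304, Pow(-277207, -1)), Pow(Mul(-149, Add(Function('p')(7), 217)), -1))) = Add(Mul(158420, Pow(Pow(Add(-19894, Add(-93575, 37083)), Rational(1, 2)), -1)), Mul(Mul(-448304, Pow(-277207, -1)), Pow(Mul(-149, Add(7, 217)), -1))) = Add(Mul(158420, Pow(Pow(Add(-19894, -56492), Rational(1, 2)), -1)), Mul(Mul(-448304, Rational(-1, 277207)), Pow(Mul(-149, 224), -1))) = Add(Mul(158420, Pow(Pow(-76386, Rational(1, 2)), -1)), Mul(Rational(448304, 277207), Pow(-33376, -1))) = Add(Mul(158420, Pow(Mul(I, Pow(76386, Rational(1, 2))), -1)), Mul(Rational(448304, 277207), Rational(-1, 33376))) = Add(Mul(158420, Mul(Rational(-1, 76386), I, Pow(76386, Rational(1, 2)))), Rational(-28019, 578253802)) = Add(Mul(Rational(-79210, 38193), I, Pow(76386, Rational(1, 2))), Rational(-28019, 578253802)) = Add(Rational(-28019, 578253802), Mul(Rational(-79210, 38193), I, Pow(76386, Rational(1, 2))))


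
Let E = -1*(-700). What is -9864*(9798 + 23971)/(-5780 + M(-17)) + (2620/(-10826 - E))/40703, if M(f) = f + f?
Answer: 255343540966714/4456856391 ≈ 57292.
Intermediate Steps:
M(f) = 2*f
E = 700
-9864*(9798 + 23971)/(-5780 + M(-17)) + (2620/(-10826 - E))/40703 = -9864*(9798 + 23971)/(-5780 + 2*(-17)) + (2620/(-10826 - 1*700))/40703 = -9864*33769/(-5780 - 34) + (2620/(-10826 - 700))*(1/40703) = -9864/((-5814*1/33769)) + (2620/(-11526))*(1/40703) = -9864/(-5814/33769) + (2620*(-1/11526))*(1/40703) = -9864*(-33769/5814) - 1310/5763*1/40703 = 18505412/323 - 1310/234571389 = 255343540966714/4456856391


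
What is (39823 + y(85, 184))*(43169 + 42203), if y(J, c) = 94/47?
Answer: 3399939900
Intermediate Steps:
y(J, c) = 2 (y(J, c) = 94*(1/47) = 2)
(39823 + y(85, 184))*(43169 + 42203) = (39823 + 2)*(43169 + 42203) = 39825*85372 = 3399939900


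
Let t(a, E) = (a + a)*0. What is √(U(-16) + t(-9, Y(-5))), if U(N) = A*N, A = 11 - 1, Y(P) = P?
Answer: 4*I*√10 ≈ 12.649*I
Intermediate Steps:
A = 10
U(N) = 10*N
t(a, E) = 0 (t(a, E) = (2*a)*0 = 0)
√(U(-16) + t(-9, Y(-5))) = √(10*(-16) + 0) = √(-160 + 0) = √(-160) = 4*I*√10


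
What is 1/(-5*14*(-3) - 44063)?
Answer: -1/43853 ≈ -2.2803e-5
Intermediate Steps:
1/(-5*14*(-3) - 44063) = 1/(-70*(-3) - 44063) = 1/(210 - 44063) = 1/(-43853) = -1/43853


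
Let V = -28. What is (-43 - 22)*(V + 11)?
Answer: 1105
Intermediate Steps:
(-43 - 22)*(V + 11) = (-43 - 22)*(-28 + 11) = -65*(-17) = 1105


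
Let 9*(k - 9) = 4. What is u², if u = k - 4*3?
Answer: 529/81 ≈ 6.5309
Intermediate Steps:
k = 85/9 (k = 9 + (⅑)*4 = 9 + 4/9 = 85/9 ≈ 9.4444)
u = -23/9 (u = 85/9 - 4*3 = 85/9 - 12 = -23/9 ≈ -2.5556)
u² = (-23/9)² = 529/81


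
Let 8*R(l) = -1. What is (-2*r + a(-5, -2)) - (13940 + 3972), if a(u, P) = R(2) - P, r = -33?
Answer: -142753/8 ≈ -17844.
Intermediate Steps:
R(l) = -1/8 (R(l) = (1/8)*(-1) = -1/8)
a(u, P) = -1/8 - P
(-2*r + a(-5, -2)) - (13940 + 3972) = (-2*(-33) + (-1/8 - 1*(-2))) - (13940 + 3972) = (66 + (-1/8 + 2)) - 1*17912 = (66 + 15/8) - 17912 = 543/8 - 17912 = -142753/8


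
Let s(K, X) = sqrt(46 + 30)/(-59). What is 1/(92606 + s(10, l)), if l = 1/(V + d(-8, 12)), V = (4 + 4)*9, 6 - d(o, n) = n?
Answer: 8483197/785594941380 + 59*sqrt(19)/14926303886220 ≈ 1.0798e-5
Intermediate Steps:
d(o, n) = 6 - n
V = 72 (V = 8*9 = 72)
l = 1/66 (l = 1/(72 + (6 - 1*12)) = 1/(72 + (6 - 12)) = 1/(72 - 6) = 1/66 ≈ 0.015152)
s(K, X) = -2*sqrt(19)/59 (s(K, X) = sqrt(76)*(-1/59) = (2*sqrt(19))*(-1/59) = -2*sqrt(19)/59)
1/(92606 + s(10, l)) = 1/(92606 - 2*sqrt(19)/59)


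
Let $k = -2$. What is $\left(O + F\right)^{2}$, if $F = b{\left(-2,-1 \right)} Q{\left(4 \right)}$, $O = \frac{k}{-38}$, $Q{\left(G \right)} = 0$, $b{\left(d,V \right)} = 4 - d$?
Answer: $\frac{1}{361} \approx 0.0027701$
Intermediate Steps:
$O = \frac{1}{19}$ ($O = - \frac{2}{-38} = \left(-2\right) \left(- \frac{1}{38}\right) = \frac{1}{19} \approx 0.052632$)
$F = 0$ ($F = \left(4 - -2\right) 0 = \left(4 + 2\right) 0 = 6 \cdot 0 = 0$)
$\left(O + F\right)^{2} = \left(\frac{1}{19} + 0\right)^{2} = \left(\frac{1}{19}\right)^{2} = \frac{1}{361}$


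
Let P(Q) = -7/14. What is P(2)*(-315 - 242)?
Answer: 557/2 ≈ 278.50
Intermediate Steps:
P(Q) = -½ (P(Q) = -7*1/14 = -½)
P(2)*(-315 - 242) = -(-315 - 242)/2 = -½*(-557) = 557/2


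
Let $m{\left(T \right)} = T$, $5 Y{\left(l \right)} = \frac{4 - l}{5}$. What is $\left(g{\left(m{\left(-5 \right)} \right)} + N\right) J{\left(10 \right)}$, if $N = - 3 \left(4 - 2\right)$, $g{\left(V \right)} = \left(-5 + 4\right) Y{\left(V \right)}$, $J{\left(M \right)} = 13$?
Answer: $- \frac{2067}{25} \approx -82.68$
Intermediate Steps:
$Y{\left(l \right)} = \frac{4}{25} - \frac{l}{25}$ ($Y{\left(l \right)} = \frac{\left(4 - l\right) \frac{1}{5}}{5} = \frac{\frac{4}{5} - \frac{l}{5}}{5} = \frac{4}{25} - \frac{l}{25}$)
$g{\left(V \right)} = - \frac{4}{25} + \frac{V}{25}$ ($g{\left(V \right)} = \left(-5 + 4\right) \left(\frac{4}{25} - \frac{V}{25}\right) = - (\frac{4}{25} - \frac{V}{25}) = - \frac{4}{25} + \frac{V}{25}$)
$N = -6$ ($N = \left(-3\right) 2 = -6$)
$\left(g{\left(m{\left(-5 \right)} \right)} + N\right) J{\left(10 \right)} = \left(\left(- \frac{4}{25} + \frac{1}{25} \left(-5\right)\right) - 6\right) 13 = \left(\left(- \frac{4}{25} - \frac{1}{5}\right) - 6\right) 13 = \left(- \frac{9}{25} - 6\right) 13 = \left(- \frac{159}{25}\right) 13 = - \frac{2067}{25}$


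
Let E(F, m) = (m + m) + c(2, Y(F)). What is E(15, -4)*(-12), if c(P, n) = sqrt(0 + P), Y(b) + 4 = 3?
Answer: 96 - 12*sqrt(2) ≈ 79.029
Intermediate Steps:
Y(b) = -1 (Y(b) = -4 + 3 = -1)
c(P, n) = sqrt(P)
E(F, m) = sqrt(2) + 2*m (E(F, m) = (m + m) + sqrt(2) = 2*m + sqrt(2) = sqrt(2) + 2*m)
E(15, -4)*(-12) = (sqrt(2) + 2*(-4))*(-12) = (sqrt(2) - 8)*(-12) = (-8 + sqrt(2))*(-12) = 96 - 12*sqrt(2)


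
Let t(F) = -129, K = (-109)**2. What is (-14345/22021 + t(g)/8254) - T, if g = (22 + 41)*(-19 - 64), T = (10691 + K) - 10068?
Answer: -119624471825/9566386 ≈ -12505.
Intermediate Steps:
K = 11881
T = 12504 (T = (10691 + 11881) - 10068 = 22572 - 10068 = 12504)
g = -5229 (g = 63*(-83) = -5229)
(-14345/22021 + t(g)/8254) - T = (-14345/22021 - 129/8254) - 1*12504 = (-14345*1/22021 - 129*1/8254) - 12504 = (-755/1159 - 129/8254) - 12504 = -6381281/9566386 - 12504 = -119624471825/9566386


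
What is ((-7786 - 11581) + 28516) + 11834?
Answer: 20983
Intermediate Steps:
((-7786 - 11581) + 28516) + 11834 = (-19367 + 28516) + 11834 = 9149 + 11834 = 20983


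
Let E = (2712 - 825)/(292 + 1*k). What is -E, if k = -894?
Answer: 1887/602 ≈ 3.1346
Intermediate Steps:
E = -1887/602 (E = (2712 - 825)/(292 + 1*(-894)) = 1887/(292 - 894) = 1887/(-602) = 1887*(-1/602) = -1887/602 ≈ -3.1346)
-E = -1*(-1887/602) = 1887/602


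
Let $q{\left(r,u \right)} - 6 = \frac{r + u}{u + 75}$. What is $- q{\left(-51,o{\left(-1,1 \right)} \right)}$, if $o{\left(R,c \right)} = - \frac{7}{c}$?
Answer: $- \frac{175}{34} \approx -5.1471$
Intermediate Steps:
$q{\left(r,u \right)} = 6 + \frac{r + u}{75 + u}$ ($q{\left(r,u \right)} = 6 + \frac{r + u}{u + 75} = 6 + \frac{r + u}{75 + u}$)
$- q{\left(-51,o{\left(-1,1 \right)} \right)} = - \frac{450 - 51 + 7 \left(- \frac{7}{1}\right)}{75 - \frac{7}{1}} = - \frac{450 - 51 + 7 \left(\left(-7\right) 1\right)}{75 - 7} = - \frac{450 - 51 + 7 \left(-7\right)}{75 - 7} = - \frac{450 - 51 - 49}{68} = - \frac{350}{68} = \left(-1\right) \frac{175}{34} = - \frac{175}{34}$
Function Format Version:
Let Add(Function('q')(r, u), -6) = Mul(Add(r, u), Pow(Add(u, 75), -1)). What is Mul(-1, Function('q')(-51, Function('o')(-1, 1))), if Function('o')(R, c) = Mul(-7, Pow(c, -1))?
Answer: Rational(-175, 34) ≈ -5.1471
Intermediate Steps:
Function('q')(r, u) = Add(6, Mul(Pow(Add(75, u), -1), Add(r, u))) (Function('q')(r, u) = Add(6, Mul(Add(r, u), Pow(Add(u, 75), -1))) = Add(6, Mul(Add(r, u), Pow(Add(75, u), -1))) = Add(6, Mul(Pow(Add(75, u), -1), Add(r, u))))
Mul(-1, Function('q')(-51, Function('o')(-1, 1))) = Mul(-1, Mul(Pow(Add(75, Mul(-7, Pow(1, -1))), -1), Add(450, -51, Mul(7, Mul(-7, Pow(1, -1)))))) = Mul(-1, Mul(Pow(Add(75, Mul(-7, 1)), -1), Add(450, -51, Mul(7, Mul(-7, 1))))) = Mul(-1, Mul(Pow(Add(75, -7), -1), Add(450, -51, Mul(7, -7)))) = Mul(-1, Mul(Pow(68, -1), Add(450, -51, -49))) = Mul(-1, Mul(Rational(1, 68), 350)) = Mul(-1, Rational(175, 34)) = Rational(-175, 34)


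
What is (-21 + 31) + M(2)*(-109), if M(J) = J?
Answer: -208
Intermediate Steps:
(-21 + 31) + M(2)*(-109) = (-21 + 31) + 2*(-109) = 10 - 218 = -208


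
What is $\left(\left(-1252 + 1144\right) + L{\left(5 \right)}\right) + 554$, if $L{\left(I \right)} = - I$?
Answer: $441$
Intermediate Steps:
$\left(\left(-1252 + 1144\right) + L{\left(5 \right)}\right) + 554 = \left(\left(-1252 + 1144\right) - 5\right) + 554 = \left(-108 - 5\right) + 554 = -113 + 554 = 441$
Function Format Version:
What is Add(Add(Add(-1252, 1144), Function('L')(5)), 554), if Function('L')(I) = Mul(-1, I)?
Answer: 441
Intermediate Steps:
Add(Add(Add(-1252, 1144), Function('L')(5)), 554) = Add(Add(Add(-1252, 1144), Mul(-1, 5)), 554) = Add(Add(-108, -5), 554) = Add(-113, 554) = 441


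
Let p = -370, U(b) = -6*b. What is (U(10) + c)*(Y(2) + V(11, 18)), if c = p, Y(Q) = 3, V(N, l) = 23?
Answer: -11180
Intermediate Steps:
c = -370
(U(10) + c)*(Y(2) + V(11, 18)) = (-6*10 - 370)*(3 + 23) = (-60 - 370)*26 = -430*26 = -11180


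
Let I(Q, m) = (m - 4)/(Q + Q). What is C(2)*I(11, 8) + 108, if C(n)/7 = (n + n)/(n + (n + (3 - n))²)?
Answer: 13124/121 ≈ 108.46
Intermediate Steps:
C(n) = 14*n/(9 + n) (C(n) = 7*((n + n)/(n + (n + (3 - n))²)) = 7*((2*n)/(n + 3²)) = 7*((2*n)/(n + 9)) = 7*((2*n)/(9 + n)) = 7*(2*n/(9 + n)) = 14*n/(9 + n))
I(Q, m) = (-4 + m)/(2*Q) (I(Q, m) = (-4 + m)/((2*Q)) = (-4 + m)*(1/(2*Q)) = (-4 + m)/(2*Q))
C(2)*I(11, 8) + 108 = (14*2/(9 + 2))*((½)*(-4 + 8)/11) + 108 = (14*2/11)*((½)*(1/11)*4) + 108 = (14*2*(1/11))*(2/11) + 108 = (28/11)*(2/11) + 108 = 56/121 + 108 = 13124/121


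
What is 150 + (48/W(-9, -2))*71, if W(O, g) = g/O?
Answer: 15486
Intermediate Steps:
150 + (48/W(-9, -2))*71 = 150 + (48/((-2/(-9))))*71 = 150 + (48/((-2*(-1/9))))*71 = 150 + (48/(2/9))*71 = 150 + (48*(9/2))*71 = 150 + 216*71 = 150 + 15336 = 15486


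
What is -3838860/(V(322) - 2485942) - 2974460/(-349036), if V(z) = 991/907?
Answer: 660162378518675/65582363632459 ≈ 10.066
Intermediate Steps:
V(z) = 991/907 (V(z) = 991*(1/907) = 991/907)
-3838860/(V(322) - 2485942) - 2974460/(-349036) = -3838860/(991/907 - 2485942) - 2974460/(-349036) = -3838860/(-2254748403/907) - 2974460*(-1/349036) = -3838860*(-907/2254748403) + 743615/87259 = 1160615340/751582801 + 743615/87259 = 660162378518675/65582363632459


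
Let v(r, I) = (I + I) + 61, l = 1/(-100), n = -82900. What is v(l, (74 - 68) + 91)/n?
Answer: -51/16580 ≈ -0.0030760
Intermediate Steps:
l = -1/100 ≈ -0.010000
v(r, I) = 61 + 2*I (v(r, I) = 2*I + 61 = 61 + 2*I)
v(l, (74 - 68) + 91)/n = (61 + 2*((74 - 68) + 91))/(-82900) = (61 + 2*(6 + 91))*(-1/82900) = (61 + 2*97)*(-1/82900) = (61 + 194)*(-1/82900) = 255*(-1/82900) = -51/16580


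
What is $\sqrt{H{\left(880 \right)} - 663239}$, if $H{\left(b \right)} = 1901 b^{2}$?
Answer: $23 \sqrt{2781609} \approx 38360.0$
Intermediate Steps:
$\sqrt{H{\left(880 \right)} - 663239} = \sqrt{1901 \cdot 880^{2} - 663239} = \sqrt{1901 \cdot 774400 - 663239} = \sqrt{1472134400 - 663239} = \sqrt{1471471161} = 23 \sqrt{2781609}$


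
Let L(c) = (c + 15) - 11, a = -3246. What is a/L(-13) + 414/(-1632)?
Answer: 294097/816 ≈ 360.41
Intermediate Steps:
L(c) = 4 + c (L(c) = (15 + c) - 11 = 4 + c)
a/L(-13) + 414/(-1632) = -3246/(4 - 13) + 414/(-1632) = -3246/(-9) + 414*(-1/1632) = -3246*(-⅑) - 69/272 = 1082/3 - 69/272 = 294097/816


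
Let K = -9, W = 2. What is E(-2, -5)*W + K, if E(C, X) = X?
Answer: -19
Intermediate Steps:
E(-2, -5)*W + K = -5*2 - 9 = -10 - 9 = -19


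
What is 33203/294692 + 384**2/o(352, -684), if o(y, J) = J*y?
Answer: -30781149/61590628 ≈ -0.49977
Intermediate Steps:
33203/294692 + 384**2/o(352, -684) = 33203/294692 + 384**2/((-684*352)) = 33203*(1/294692) + 147456/(-240768) = 33203/294692 + 147456*(-1/240768) = 33203/294692 - 128/209 = -30781149/61590628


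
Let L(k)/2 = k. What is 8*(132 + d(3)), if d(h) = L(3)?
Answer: 1104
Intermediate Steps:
L(k) = 2*k
d(h) = 6 (d(h) = 2*3 = 6)
8*(132 + d(3)) = 8*(132 + 6) = 8*138 = 1104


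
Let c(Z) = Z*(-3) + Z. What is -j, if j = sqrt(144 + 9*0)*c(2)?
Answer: 48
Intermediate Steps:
c(Z) = -2*Z (c(Z) = -3*Z + Z = -2*Z)
j = -48 (j = sqrt(144 + 9*0)*(-2*2) = sqrt(144 + 0)*(-4) = sqrt(144)*(-4) = 12*(-4) = -48)
-j = -1*(-48) = 48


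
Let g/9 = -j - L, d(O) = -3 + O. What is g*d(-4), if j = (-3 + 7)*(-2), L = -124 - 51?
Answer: -11529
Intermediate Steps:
L = -175
j = -8 (j = 4*(-2) = -8)
g = 1647 (g = 9*(-1*(-8) - 1*(-175)) = 9*(8 + 175) = 9*183 = 1647)
g*d(-4) = 1647*(-3 - 4) = 1647*(-7) = -11529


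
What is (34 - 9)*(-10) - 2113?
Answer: -2363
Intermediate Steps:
(34 - 9)*(-10) - 2113 = 25*(-10) - 2113 = -250 - 2113 = -2363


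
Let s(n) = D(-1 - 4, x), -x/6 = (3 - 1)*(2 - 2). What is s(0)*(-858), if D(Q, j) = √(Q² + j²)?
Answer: -4290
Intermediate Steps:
x = 0 (x = -6*(3 - 1)*(2 - 2) = -12*0 = -6*0 = 0)
s(n) = 5 (s(n) = √((-1 - 4)² + 0²) = √((-5)² + 0) = √(25 + 0) = √25 = 5)
s(0)*(-858) = 5*(-858) = -4290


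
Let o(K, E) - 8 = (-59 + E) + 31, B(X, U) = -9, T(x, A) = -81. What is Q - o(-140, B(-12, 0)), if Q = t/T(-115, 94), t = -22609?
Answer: 24958/81 ≈ 308.12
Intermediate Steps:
o(K, E) = -20 + E (o(K, E) = 8 + ((-59 + E) + 31) = 8 + (-28 + E) = -20 + E)
Q = 22609/81 (Q = -22609/(-81) = -22609*(-1/81) = 22609/81 ≈ 279.12)
Q - o(-140, B(-12, 0)) = 22609/81 - (-20 - 9) = 22609/81 - 1*(-29) = 22609/81 + 29 = 24958/81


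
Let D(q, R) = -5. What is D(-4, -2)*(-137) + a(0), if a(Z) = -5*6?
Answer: 655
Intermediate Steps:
a(Z) = -30
D(-4, -2)*(-137) + a(0) = -5*(-137) - 30 = 685 - 30 = 655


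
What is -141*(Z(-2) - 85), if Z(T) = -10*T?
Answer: 9165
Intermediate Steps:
-141*(Z(-2) - 85) = -141*(-10*(-2) - 85) = -141*(20 - 85) = -141*(-65) = 9165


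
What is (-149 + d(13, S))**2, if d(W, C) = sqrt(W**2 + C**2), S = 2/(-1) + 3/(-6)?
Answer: (298 - sqrt(701))**2/4 ≈ 18431.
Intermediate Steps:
S = -5/2 (S = 2*(-1) + 3*(-1/6) = -2 - 1/2 = -5/2 ≈ -2.5000)
d(W, C) = sqrt(C**2 + W**2)
(-149 + d(13, S))**2 = (-149 + sqrt((-5/2)**2 + 13**2))**2 = (-149 + sqrt(25/4 + 169))**2 = (-149 + sqrt(701/4))**2 = (-149 + sqrt(701)/2)**2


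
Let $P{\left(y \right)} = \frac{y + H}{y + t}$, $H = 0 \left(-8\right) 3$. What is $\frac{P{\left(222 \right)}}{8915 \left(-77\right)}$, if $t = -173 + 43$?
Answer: $- \frac{111}{31576930} \approx -3.5152 \cdot 10^{-6}$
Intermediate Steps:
$H = 0$ ($H = 0 \cdot 3 = 0$)
$t = -130$
$P{\left(y \right)} = \frac{y}{-130 + y}$ ($P{\left(y \right)} = \frac{y + 0}{y - 130} = \frac{y}{-130 + y}$)
$\frac{P{\left(222 \right)}}{8915 \left(-77\right)} = \frac{222 \frac{1}{-130 + 222}}{8915 \left(-77\right)} = \frac{222 \cdot \frac{1}{92}}{-686455} = 222 \cdot \frac{1}{92} \left(- \frac{1}{686455}\right) = \frac{111}{46} \left(- \frac{1}{686455}\right) = - \frac{111}{31576930}$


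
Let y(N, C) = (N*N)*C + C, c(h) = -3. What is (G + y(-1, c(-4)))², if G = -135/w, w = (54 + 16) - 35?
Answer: 4761/49 ≈ 97.163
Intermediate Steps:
w = 35 (w = 70 - 35 = 35)
y(N, C) = C + C*N² (y(N, C) = N²*C + C = C*N² + C = C + C*N²)
G = -27/7 (G = -135/35 = -135*1/35 = -27/7 ≈ -3.8571)
(G + y(-1, c(-4)))² = (-27/7 - 3*(1 + (-1)²))² = (-27/7 - 3*(1 + 1))² = (-27/7 - 3*2)² = (-27/7 - 6)² = (-69/7)² = 4761/49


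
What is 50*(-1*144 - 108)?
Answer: -12600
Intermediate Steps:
50*(-1*144 - 108) = 50*(-144 - 108) = 50*(-252) = -12600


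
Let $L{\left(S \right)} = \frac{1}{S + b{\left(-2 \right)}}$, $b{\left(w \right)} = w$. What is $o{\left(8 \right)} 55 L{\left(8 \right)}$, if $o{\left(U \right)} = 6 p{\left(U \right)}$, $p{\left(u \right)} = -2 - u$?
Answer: $-550$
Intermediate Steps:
$L{\left(S \right)} = \frac{1}{-2 + S}$ ($L{\left(S \right)} = \frac{1}{S - 2} = \frac{1}{-2 + S}$)
$o{\left(U \right)} = -12 - 6 U$ ($o{\left(U \right)} = 6 \left(-2 - U\right) = -12 - 6 U$)
$o{\left(8 \right)} 55 L{\left(8 \right)} = \frac{\left(-12 - 48\right) 55}{-2 + 8} = \frac{\left(-12 - 48\right) 55}{6} = \left(-60\right) 55 \cdot \frac{1}{6} = \left(-3300\right) \frac{1}{6} = -550$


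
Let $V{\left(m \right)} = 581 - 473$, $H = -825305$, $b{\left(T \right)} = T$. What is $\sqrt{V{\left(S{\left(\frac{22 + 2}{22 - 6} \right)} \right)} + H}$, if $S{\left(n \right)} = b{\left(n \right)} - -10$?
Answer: $i \sqrt{825197} \approx 908.4 i$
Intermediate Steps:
$S{\left(n \right)} = 10 + n$ ($S{\left(n \right)} = n - -10 = n + 10 = 10 + n$)
$V{\left(m \right)} = 108$
$\sqrt{V{\left(S{\left(\frac{22 + 2}{22 - 6} \right)} \right)} + H} = \sqrt{108 - 825305} = \sqrt{-825197} = i \sqrt{825197}$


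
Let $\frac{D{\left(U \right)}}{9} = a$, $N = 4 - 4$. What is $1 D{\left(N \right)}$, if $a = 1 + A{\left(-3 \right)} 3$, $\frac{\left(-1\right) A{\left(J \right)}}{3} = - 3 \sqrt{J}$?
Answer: $9 + 243 i \sqrt{3} \approx 9.0 + 420.89 i$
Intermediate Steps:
$A{\left(J \right)} = 9 \sqrt{J}$ ($A{\left(J \right)} = - 3 \left(- 3 \sqrt{J}\right) = 9 \sqrt{J}$)
$N = 0$
$a = 1 + 27 i \sqrt{3}$ ($a = 1 + 9 \sqrt{-3} \cdot 3 = 1 + 9 i \sqrt{3} \cdot 3 = 1 + 27 i \sqrt{3} \approx 1.0 + 46.765 i$)
$D{\left(U \right)} = 9 + 243 i \sqrt{3}$ ($D{\left(U \right)} = 9 \left(1 + 27 i \sqrt{3}\right) = 9 + 243 i \sqrt{3}$)
$1 D{\left(N \right)} = 1 \left(9 + 243 i \sqrt{3}\right) = 9 + 243 i \sqrt{3}$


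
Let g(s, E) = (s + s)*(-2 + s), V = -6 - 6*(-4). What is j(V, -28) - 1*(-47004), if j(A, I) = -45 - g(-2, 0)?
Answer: 46943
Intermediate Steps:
V = 18 (V = -6 + 24 = 18)
g(s, E) = 2*s*(-2 + s) (g(s, E) = (2*s)*(-2 + s) = 2*s*(-2 + s))
j(A, I) = -61 (j(A, I) = -45 - 2*(-2)*(-2 - 2) = -45 - 2*(-2)*(-4) = -45 - 1*16 = -45 - 16 = -61)
j(V, -28) - 1*(-47004) = -61 - 1*(-47004) = -61 + 47004 = 46943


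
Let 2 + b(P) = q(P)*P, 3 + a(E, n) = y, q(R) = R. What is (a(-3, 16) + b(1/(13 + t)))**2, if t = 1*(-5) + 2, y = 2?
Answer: 89401/10000 ≈ 8.9401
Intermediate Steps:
a(E, n) = -1 (a(E, n) = -3 + 2 = -1)
t = -3 (t = -5 + 2 = -3)
b(P) = -2 + P**2 (b(P) = -2 + P*P = -2 + P**2)
(a(-3, 16) + b(1/(13 + t)))**2 = (-1 + (-2 + (1/(13 - 3))**2))**2 = (-1 + (-2 + (1/10)**2))**2 = (-1 + (-2 + 1/100))**2 = (-1 - 199/100)**2 = (-299/100)**2 = 89401/10000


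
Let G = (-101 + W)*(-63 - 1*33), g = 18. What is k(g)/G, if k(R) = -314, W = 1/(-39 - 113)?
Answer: -2983/92118 ≈ -0.032382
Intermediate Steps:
W = -1/152 (W = 1/(-152) = -1/152 ≈ -0.0065789)
G = 184236/19 (G = (-101 - 1/152)*(-63 - 1*33) = -15353*(-63 - 33)/152 = -15353/152*(-96) = 184236/19 ≈ 9696.6)
k(g)/G = -314/184236/19 = -314*19/184236 = -2983/92118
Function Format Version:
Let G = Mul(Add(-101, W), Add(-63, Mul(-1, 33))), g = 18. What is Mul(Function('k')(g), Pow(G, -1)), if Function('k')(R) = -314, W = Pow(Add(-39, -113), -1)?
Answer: Rational(-2983, 92118) ≈ -0.032382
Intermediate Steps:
W = Rational(-1, 152) (W = Pow(-152, -1) = Rational(-1, 152) ≈ -0.0065789)
G = Rational(184236, 19) (G = Mul(Add(-101, Rational(-1, 152)), Add(-63, Mul(-1, 33))) = Mul(Rational(-15353, 152), Add(-63, -33)) = Mul(Rational(-15353, 152), -96) = Rational(184236, 19) ≈ 9696.6)
Mul(Function('k')(g), Pow(G, -1)) = Mul(-314, Pow(Rational(184236, 19), -1)) = Mul(-314, Rational(19, 184236)) = Rational(-2983, 92118)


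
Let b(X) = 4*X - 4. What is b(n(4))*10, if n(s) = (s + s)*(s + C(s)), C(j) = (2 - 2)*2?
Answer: 1240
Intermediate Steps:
C(j) = 0 (C(j) = 0*2 = 0)
n(s) = 2*s² (n(s) = (s + s)*(s + 0) = (2*s)*s = 2*s²)
b(X) = -4 + 4*X
b(n(4))*10 = (-4 + 4*(2*4²))*10 = (-4 + 4*(2*16))*10 = (-4 + 4*32)*10 = (-4 + 128)*10 = 124*10 = 1240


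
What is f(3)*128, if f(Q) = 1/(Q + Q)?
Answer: 64/3 ≈ 21.333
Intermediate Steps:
f(Q) = 1/(2*Q)
f(3)*128 = ((½)/3)*128 = ((½)*(⅓))*128 = (⅙)*128 = 64/3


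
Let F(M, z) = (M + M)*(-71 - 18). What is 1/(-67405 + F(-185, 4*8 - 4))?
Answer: -1/34475 ≈ -2.9007e-5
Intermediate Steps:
F(M, z) = -178*M (F(M, z) = (2*M)*(-89) = -178*M)
1/(-67405 + F(-185, 4*8 - 4)) = 1/(-67405 - 178*(-185)) = 1/(-67405 + 32930) = 1/(-34475) = -1/34475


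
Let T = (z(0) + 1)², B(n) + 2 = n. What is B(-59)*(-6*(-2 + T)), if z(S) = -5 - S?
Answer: 5124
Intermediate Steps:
B(n) = -2 + n
T = 16 (T = ((-5 - 1*0) + 1)² = ((-5 + 0) + 1)² = (-5 + 1)² = (-4)² = 16)
B(-59)*(-6*(-2 + T)) = (-2 - 59)*(-6*(-2 + 16)) = -(-366)*14 = -61*(-84) = 5124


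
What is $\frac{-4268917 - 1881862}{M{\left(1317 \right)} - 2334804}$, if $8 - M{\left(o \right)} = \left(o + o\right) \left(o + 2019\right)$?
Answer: $\frac{6150779}{11121820} \approx 0.55304$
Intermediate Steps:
$M{\left(o \right)} = 8 - 2 o \left(2019 + o\right)$ ($M{\left(o \right)} = 8 - \left(o + o\right) \left(o + 2019\right) = 8 - 2 o \left(2019 + o\right)$)
$\frac{-4268917 - 1881862}{M{\left(1317 \right)} - 2334804} = \frac{-4268917 - 1881862}{\left(8 - 5318046 - 2 \cdot 1317^{2}\right) - 2334804} = - \frac{6150779}{\left(8 - 5318046 - 3468978\right) - 2334804} = - \frac{6150779}{-8787016 - 2334804} = - \frac{6150779}{-11121820} = \left(-6150779\right) \left(- \frac{1}{11121820}\right) = \frac{6150779}{11121820}$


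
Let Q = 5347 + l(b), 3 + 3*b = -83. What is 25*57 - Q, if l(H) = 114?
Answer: -4036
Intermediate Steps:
b = -86/3 (b = -1 + (⅓)*(-83) = -1 - 83/3 = -86/3 ≈ -28.667)
Q = 5461 (Q = 5347 + 114 = 5461)
25*57 - Q = 25*57 - 1*5461 = 1425 - 5461 = -4036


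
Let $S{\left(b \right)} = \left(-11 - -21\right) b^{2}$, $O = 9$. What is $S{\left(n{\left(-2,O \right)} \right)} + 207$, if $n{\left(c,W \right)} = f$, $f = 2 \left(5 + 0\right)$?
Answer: $1207$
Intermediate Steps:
$f = 10$ ($f = 2 \cdot 5 = 10$)
$n{\left(c,W \right)} = 10$
$S{\left(b \right)} = 10 b^{2}$ ($S{\left(b \right)} = \left(-11 + 21\right) b^{2} = 10 b^{2}$)
$S{\left(n{\left(-2,O \right)} \right)} + 207 = 10 \cdot 10^{2} + 207 = 10 \cdot 100 + 207 = 1000 + 207 = 1207$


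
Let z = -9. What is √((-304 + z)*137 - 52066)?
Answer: I*√94947 ≈ 308.13*I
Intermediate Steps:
√((-304 + z)*137 - 52066) = √((-304 - 9)*137 - 52066) = √(-313*137 - 52066) = √(-42881 - 52066) = √(-94947) = I*√94947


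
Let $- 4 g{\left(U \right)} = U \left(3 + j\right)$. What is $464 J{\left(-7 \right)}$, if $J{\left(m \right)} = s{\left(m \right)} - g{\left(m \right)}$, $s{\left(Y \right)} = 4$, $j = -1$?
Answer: $232$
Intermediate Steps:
$g{\left(U \right)} = - \frac{U}{2}$ ($g{\left(U \right)} = - \frac{U \left(3 - 1\right)}{4} = - \frac{U 2}{4} = - \frac{2 U}{4} = - \frac{U}{2}$)
$J{\left(m \right)} = 4 + \frac{m}{2}$ ($J{\left(m \right)} = 4 - - \frac{m}{2} = 4 + \frac{m}{2}$)
$464 J{\left(-7 \right)} = 464 \left(4 + \frac{1}{2} \left(-7\right)\right) = 464 \left(4 - \frac{7}{2}\right) = 464 \cdot \frac{1}{2} = 232$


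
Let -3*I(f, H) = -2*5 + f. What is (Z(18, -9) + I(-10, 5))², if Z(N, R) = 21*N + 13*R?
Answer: 644809/9 ≈ 71646.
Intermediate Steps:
Z(N, R) = 13*R + 21*N
I(f, H) = 10/3 - f/3 (I(f, H) = -(-2*5 + f)/3 = -(-10 + f)/3 = 10/3 - f/3)
(Z(18, -9) + I(-10, 5))² = ((13*(-9) + 21*18) + (10/3 - ⅓*(-10)))² = ((-117 + 378) + (10/3 + 10/3))² = (261 + 20/3)² = (803/3)² = 644809/9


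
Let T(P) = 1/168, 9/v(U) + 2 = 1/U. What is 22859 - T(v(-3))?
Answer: 3840311/168 ≈ 22859.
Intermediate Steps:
v(U) = 9/(-2 + 1/U)
T(P) = 1/168
22859 - T(v(-3)) = 22859 - 1*1/168 = 22859 - 1/168 = 3840311/168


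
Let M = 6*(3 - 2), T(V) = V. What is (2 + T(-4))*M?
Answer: -12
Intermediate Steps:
M = 6 (M = 6*1 = 6)
(2 + T(-4))*M = (2 - 4)*6 = -2*6 = -12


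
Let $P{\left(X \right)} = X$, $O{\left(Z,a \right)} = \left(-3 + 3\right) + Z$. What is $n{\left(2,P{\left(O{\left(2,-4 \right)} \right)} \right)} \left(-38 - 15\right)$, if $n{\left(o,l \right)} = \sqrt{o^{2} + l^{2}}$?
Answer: $- 106 \sqrt{2} \approx -149.91$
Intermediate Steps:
$O{\left(Z,a \right)} = Z$ ($O{\left(Z,a \right)} = 0 + Z = Z$)
$n{\left(o,l \right)} = \sqrt{l^{2} + o^{2}}$
$n{\left(2,P{\left(O{\left(2,-4 \right)} \right)} \right)} \left(-38 - 15\right) = \sqrt{2^{2} + 2^{2}} \left(-38 - 15\right) = \sqrt{4 + 4} \left(-53\right) = \sqrt{8} \left(-53\right) = 2 \sqrt{2} \left(-53\right) = - 106 \sqrt{2}$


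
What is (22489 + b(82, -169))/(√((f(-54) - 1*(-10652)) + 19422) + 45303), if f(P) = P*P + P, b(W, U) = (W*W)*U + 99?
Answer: -50457031704/2052328873 + 2227536*√8234/2052328873 ≈ -24.487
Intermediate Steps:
b(W, U) = 99 + U*W² (b(W, U) = W²*U + 99 = U*W² + 99 = 99 + U*W²)
f(P) = P + P² (f(P) = P² + P = P + P²)
(22489 + b(82, -169))/(√((f(-54) - 1*(-10652)) + 19422) + 45303) = (22489 + (99 - 169*82²))/(√((-54*(1 - 54) - 1*(-10652)) + 19422) + 45303) = (22489 + (99 - 169*6724))/(√((-54*(-53) + 10652) + 19422) + 45303) = (22489 + (99 - 1136356))/(√((2862 + 10652) + 19422) + 45303) = (22489 - 1136257)/(√(13514 + 19422) + 45303) = -1113768/(√32936 + 45303) = -1113768/(2*√8234 + 45303) = -1113768/(45303 + 2*√8234)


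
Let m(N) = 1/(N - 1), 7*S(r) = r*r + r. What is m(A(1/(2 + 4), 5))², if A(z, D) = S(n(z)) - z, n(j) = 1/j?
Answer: 36/841 ≈ 0.042806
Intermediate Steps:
n(j) = 1/j
S(r) = r/7 + r²/7 (S(r) = (r*r + r)/7 = (r² + r)/7 = (r + r²)/7 = r/7 + r²/7)
A(z, D) = -z + (1 + 1/z)/(7*z) (A(z, D) = (1 + 1/z)/(7*z) - z = -z + (1 + 1/z)/(7*z))
m(N) = 1/(-1 + N)
m(A(1/(2 + 4), 5))² = (1/(-1 + (1 + 1/(2 + 4) - 7/(2 + 4)³)/(7*(1/(2 + 4))²)))² = (1/(-1 + (1 + 1/6 - 7*(1/6)³)/(7*(1/6)²)))² = (1/(-1 + (1 + ⅙ - 7*(⅙)³)/(7*6⁻²)))² = (1/(-1 + (⅐)*36*(1 + ⅙ - 7*1/216)))² = (1/(-1 + (⅐)*36*(1 + ⅙ - 7/216)))² = (1/(-1 + (⅐)*36*(245/216)))² = (1/(-1 + 35/6))² = (1/(29/6))² = (6/29)² = 36/841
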